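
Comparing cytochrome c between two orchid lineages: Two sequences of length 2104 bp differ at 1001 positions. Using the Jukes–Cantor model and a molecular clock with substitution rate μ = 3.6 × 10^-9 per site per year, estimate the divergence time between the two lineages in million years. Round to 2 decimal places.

p = 1001/2104 ≈ 0.47576.
d = −(3/4) ln(1 − 4p/3) = −0.75 ln(1 − 0.634347) = −0.75 ln(0.365653)
  = −0.75 × (-1.006070) = 0.754553 substitutions/site.
Under a molecular clock d = 2μt, so t = d/(2μ) = 0.754553 / (2 × 3.6 × 10^-9) = 104.80 million years.

104.80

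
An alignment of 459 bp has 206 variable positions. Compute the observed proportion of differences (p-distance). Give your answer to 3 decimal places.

0.449

p = 206/459 = 0.448801… ≈ 0.449 (to 3 d.p.).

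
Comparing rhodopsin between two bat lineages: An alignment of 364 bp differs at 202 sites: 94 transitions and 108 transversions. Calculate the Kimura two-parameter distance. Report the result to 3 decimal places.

P = 94/364 ≈ 0.258242 and Q = 108/364 ≈ 0.296703.
Under the Kimura two-parameter model, d = −½ ln(1 − 2P − Q) − ¼ ln(1 − 2Q).
1 − 2P − Q = 0.186813, giving −½ ln(0.186813) = 0.838824.
1 − 2Q = 0.406594, giving −¼ ln(0.406594) = 0.224985.
d = 0.838824 + 0.224985 = 1.063809.

1.064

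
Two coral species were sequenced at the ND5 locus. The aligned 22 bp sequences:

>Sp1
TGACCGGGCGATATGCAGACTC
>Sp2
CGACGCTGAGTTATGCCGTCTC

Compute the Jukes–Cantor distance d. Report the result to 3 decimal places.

The sequences differ at 8 of 22 sites (1, 5, 6, 7, 9, 11, 17, 19), so p = 8/22 ≈ 0.363636.
d = −(3/4) ln(1 − 4p/3) = −0.75 ln(1 − 0.484848) = −0.75 ln(0.515152)
  = −0.75 × (-0.663293) = 0.497470 substitutions/site.

0.497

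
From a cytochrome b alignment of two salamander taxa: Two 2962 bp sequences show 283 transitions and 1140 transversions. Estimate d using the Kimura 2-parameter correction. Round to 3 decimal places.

P = 283/2962 ≈ 0.095544 and Q = 1140/2962 ≈ 0.384875.
Under the Kimura two-parameter model, d = −½ ln(1 − 2P − Q) − ¼ ln(1 − 2Q).
1 − 2P − Q = 0.424037, giving −½ ln(0.424037) = 0.428967.
1 − 2Q = 0.23025, giving −¼ ln(0.23025) = 0.367147.
d = 0.428967 + 0.367147 = 0.796114.

0.796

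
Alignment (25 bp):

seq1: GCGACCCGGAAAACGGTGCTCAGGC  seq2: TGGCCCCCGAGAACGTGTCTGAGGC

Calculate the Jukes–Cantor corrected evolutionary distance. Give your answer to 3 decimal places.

0.490

The sequences differ at 9 of 25 sites (1, 2, 4, 8, 11, 16, 17, 18, 21), so p = 9/25 = 0.36.
d = −(3/4) ln(1 − 4p/3) = −0.75 ln(1 − 0.48) = −0.75 ln(0.52)
  = −0.75 × (-0.653926) = 0.490445 substitutions/site.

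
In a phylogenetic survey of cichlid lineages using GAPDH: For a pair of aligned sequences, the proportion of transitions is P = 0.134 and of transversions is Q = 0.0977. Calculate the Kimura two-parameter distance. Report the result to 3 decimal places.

Under the Kimura two-parameter model, d = −½ ln(1 − 2P − Q) − ¼ ln(1 − 2Q).
1 − 2P − Q = 0.6343, giving −½ ln(0.6343) = 0.227617.
1 − 2Q = 0.8046, giving −¼ ln(0.8046) = 0.054353.
d = 0.227617 + 0.054353 = 0.281970.

0.282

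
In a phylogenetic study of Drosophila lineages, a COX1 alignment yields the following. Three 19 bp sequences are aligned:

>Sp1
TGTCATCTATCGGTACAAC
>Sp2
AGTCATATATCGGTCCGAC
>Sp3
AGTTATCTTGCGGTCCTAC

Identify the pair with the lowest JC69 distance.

Sp1–Sp2: 4/19 differ, p = 0.211, d = 0.247.
Sp1–Sp3: 6/19 differ, p = 0.316, d = 0.410.
Sp2–Sp3: 5/19 differ, p = 0.263, d = 0.324.
The smallest distance is between Sp1 and Sp2.

Sp1 and Sp2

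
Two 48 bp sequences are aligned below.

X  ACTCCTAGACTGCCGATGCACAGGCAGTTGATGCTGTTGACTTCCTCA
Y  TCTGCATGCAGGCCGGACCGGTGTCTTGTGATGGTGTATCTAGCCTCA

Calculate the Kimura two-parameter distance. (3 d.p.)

0.933

Of 48 sites, 3 differences are transitions and 21 are transversions, so P = 3/48 = 0.0625 and Q = 21/48 = 0.4375.
Under the Kimura two-parameter model, d = −½ ln(1 − 2P − Q) − ¼ ln(1 − 2Q).
1 − 2P − Q = 0.4375, giving −½ ln(0.4375) = 0.413339.
1 − 2Q = 0.125, giving −¼ ln(0.125) = 0.519860.
d = 0.413339 + 0.519860 = 0.933199.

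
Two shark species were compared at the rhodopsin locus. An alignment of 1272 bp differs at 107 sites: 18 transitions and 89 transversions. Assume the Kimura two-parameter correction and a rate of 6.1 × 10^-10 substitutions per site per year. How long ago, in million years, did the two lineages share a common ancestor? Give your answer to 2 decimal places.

73.29

P = 18/1272 ≈ 0.014151 and Q = 89/1272 ≈ 0.069969.
Under the Kimura two-parameter model, d = −½ ln(1 − 2P − Q) − ¼ ln(1 − 2Q).
1 − 2P − Q = 0.901729, giving −½ ln(0.901729) = 0.051721.
1 − 2Q = 0.860062, giving −¼ ln(0.860062) = 0.037688.
d = 0.051721 + 0.037688 = 0.089409.
Under a molecular clock d = 2μt, so t = d/(2μ) = 0.089409 / (2 × 6.1 × 10^-10) = 73.29 million years.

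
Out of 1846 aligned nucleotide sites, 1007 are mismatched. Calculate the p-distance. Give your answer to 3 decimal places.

0.546

p = 1007/1846 = 0.545503… ≈ 0.546 (to 3 d.p.).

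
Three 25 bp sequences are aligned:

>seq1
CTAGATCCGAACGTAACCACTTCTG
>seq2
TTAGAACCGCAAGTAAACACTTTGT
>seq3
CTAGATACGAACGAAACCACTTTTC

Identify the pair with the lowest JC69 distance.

seq1 and seq3

seq1–seq2: 8/25 differ, p = 0.320, d = 0.417.
seq1–seq3: 4/25 differ, p = 0.160, d = 0.180.
seq2–seq3: 9/25 differ, p = 0.360, d = 0.490.
The smallest distance is between seq1 and seq3.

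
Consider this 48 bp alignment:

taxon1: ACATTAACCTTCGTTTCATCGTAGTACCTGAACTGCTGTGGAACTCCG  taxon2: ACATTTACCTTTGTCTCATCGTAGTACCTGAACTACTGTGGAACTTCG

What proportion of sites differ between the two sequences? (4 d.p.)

0.1042

The sequences differ at 5 of 48 positions (sites 6, 12, 15, 35, 46).
p = 5/48 = 0.104166… ≈ 0.1042 (to 4 d.p.).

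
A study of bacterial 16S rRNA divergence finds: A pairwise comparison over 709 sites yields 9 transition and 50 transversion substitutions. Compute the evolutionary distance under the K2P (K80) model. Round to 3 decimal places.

P = 9/709 ≈ 0.012694 and Q = 50/709 ≈ 0.070522.
Under the Kimura two-parameter model, d = −½ ln(1 − 2P − Q) − ¼ ln(1 − 2Q).
1 − 2P − Q = 0.90409, giving −½ ln(0.90409) = 0.050413.
1 − 2Q = 0.858956, giving −¼ ln(0.858956) = 0.038009.
d = 0.050413 + 0.038009 = 0.088422.

0.088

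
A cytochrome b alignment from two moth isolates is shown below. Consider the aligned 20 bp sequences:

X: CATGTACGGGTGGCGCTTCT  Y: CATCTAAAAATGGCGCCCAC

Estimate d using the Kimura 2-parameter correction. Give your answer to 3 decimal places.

0.782

Of 20 sites, 6 differences are transitions and 3 are transversions, so P = 6/20 = 0.3 and Q = 3/20 = 0.15.
Under the Kimura two-parameter model, d = −½ ln(1 − 2P − Q) − ¼ ln(1 − 2Q).
1 − 2P − Q = 0.25, giving −½ ln(0.25) = 0.693147.
1 − 2Q = 0.7, giving −¼ ln(0.7) = 0.089169.
d = 0.693147 + 0.089169 = 0.782316.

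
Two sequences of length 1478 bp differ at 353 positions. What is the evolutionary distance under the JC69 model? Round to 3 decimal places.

0.288

p = 353/1478 ≈ 0.238836.
d = −(3/4) ln(1 − 4p/3) = −0.75 ln(1 − 0.318448) = −0.75 ln(0.681552)
  = −0.75 × (-0.383383) = 0.287537 substitutions/site.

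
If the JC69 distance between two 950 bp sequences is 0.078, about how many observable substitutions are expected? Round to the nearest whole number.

Invert JC69: p = (3/4)(1 − e^(−4d/3)) = 0.75 × (1 − e^(-0.104)) = 0.75 × (1 − 0.901225) = 0.074081.
Expected differing sites = pL ≈ 0.074081 × 950 = 70.37695 ≈ 70.

70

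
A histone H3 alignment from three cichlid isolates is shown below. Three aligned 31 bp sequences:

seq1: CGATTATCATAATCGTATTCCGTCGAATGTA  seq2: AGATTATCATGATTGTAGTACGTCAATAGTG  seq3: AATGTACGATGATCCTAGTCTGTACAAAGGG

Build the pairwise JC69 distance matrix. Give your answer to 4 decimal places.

d(seq1,seq2) = 0.3672, d(seq1,seq3) = 0.7771, d(seq2,seq3) = 0.6143

seq1–seq2: 9/31 sites differ → p ≈ 0.290323, d = −0.75 ln(1 − 0.387097) = 0.367161 ≈ 0.3672.
seq1–seq3: 15/31 sites differ → p ≈ 0.483871, d = −0.75 ln(1 − 0.645161) = 0.777068 ≈ 0.7771.
seq2–seq3: 13/31 sites differ → p ≈ 0.419355, d = −0.75 ln(1 − 0.55914) = 0.614271 ≈ 0.6143.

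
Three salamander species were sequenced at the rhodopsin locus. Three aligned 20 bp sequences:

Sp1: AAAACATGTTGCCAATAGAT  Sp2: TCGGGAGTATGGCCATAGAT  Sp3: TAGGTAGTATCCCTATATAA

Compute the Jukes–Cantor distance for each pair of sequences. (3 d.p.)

d(Sp1,Sp2) = 0.824, d(Sp1,Sp3) = 0.991, d(Sp2,Sp3) = 0.471

Sp1–Sp2: 10/20 sites differ → p = 0.5, d = −0.75 ln(1 − 0.666667) = 0.823960 ≈ 0.824.
Sp1–Sp3: 11/20 sites differ → p = 0.55, d = −0.75 ln(1 − 0.733333) = 0.991316 ≈ 0.991.
Sp2–Sp3: 7/20 sites differ → p = 0.35, d = −0.75 ln(1 − 0.466667) = 0.471457 ≈ 0.471.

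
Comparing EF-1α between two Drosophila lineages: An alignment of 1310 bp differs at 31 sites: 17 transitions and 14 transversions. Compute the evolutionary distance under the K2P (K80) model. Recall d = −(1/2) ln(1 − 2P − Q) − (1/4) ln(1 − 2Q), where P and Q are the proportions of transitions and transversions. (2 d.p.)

0.02

P = 17/1310 ≈ 0.012977 and Q = 14/1310 ≈ 0.010687.
Under the Kimura two-parameter model, d = −½ ln(1 − 2P − Q) − ¼ ln(1 − 2Q).
1 − 2P − Q = 0.963359, giving −½ ln(0.963359) = 0.018665.
1 − 2Q = 0.978626, giving −¼ ln(0.978626) = 0.005401.
d = 0.018665 + 0.005401 = 0.024066.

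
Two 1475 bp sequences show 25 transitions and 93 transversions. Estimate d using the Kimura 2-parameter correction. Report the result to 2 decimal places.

P = 25/1475 ≈ 0.016949 and Q = 93/1475 ≈ 0.063051.
Under the Kimura two-parameter model, d = −½ ln(1 − 2P − Q) − ¼ ln(1 − 2Q).
1 − 2P − Q = 0.903051, giving −½ ln(0.903051) = 0.050988.
1 − 2Q = 0.873898, giving −¼ ln(0.873898) = 0.033698.
d = 0.050988 + 0.033698 = 0.084686.

0.08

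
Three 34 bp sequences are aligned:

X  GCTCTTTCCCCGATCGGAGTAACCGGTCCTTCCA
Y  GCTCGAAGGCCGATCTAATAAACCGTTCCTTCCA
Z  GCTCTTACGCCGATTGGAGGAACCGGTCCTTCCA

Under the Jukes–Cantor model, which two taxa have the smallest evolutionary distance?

X and Z

X–Y: 10/34 differ, p = 0.294, d = 0.373.
X–Z: 4/34 differ, p = 0.118, d = 0.128.
Y–Z: 9/34 differ, p = 0.265, d = 0.326.
The smallest distance is between X and Z.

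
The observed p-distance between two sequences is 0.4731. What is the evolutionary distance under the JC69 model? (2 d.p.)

0.75

d = −(3/4) ln(1 − 4p/3) = −0.75 ln(1 − 0.6308) = −0.75 ln(0.3692)
  = −0.75 × (-0.996417) = 0.747313 substitutions/site.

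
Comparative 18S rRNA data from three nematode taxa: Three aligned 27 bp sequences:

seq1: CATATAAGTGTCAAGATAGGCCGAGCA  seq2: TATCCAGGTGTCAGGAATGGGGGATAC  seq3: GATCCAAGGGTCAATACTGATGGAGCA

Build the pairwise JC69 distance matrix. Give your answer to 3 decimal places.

seq1–seq2: 12/27 sites differ → p ≈ 0.444444, d = −0.75 ln(1 − 0.592592) = 0.673455 ≈ 0.673.
seq1–seq3: 10/27 sites differ → p ≈ 0.37037, d = −0.75 ln(1 − 0.493827) = 0.510658 ≈ 0.511.
seq2–seq3: 11/27 sites differ → p ≈ 0.407407, d = −0.75 ln(1 − 0.543209) = 0.587647 ≈ 0.588.

d(seq1,seq2) = 0.673, d(seq1,seq3) = 0.511, d(seq2,seq3) = 0.588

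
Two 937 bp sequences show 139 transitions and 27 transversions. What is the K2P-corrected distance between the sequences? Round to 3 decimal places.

P = 139/937 ≈ 0.148346 and Q = 27/937 ≈ 0.028815.
Under the Kimura two-parameter model, d = −½ ln(1 − 2P − Q) − ¼ ln(1 − 2Q).
1 − 2P − Q = 0.674493, giving −½ ln(0.674493) = 0.196897.
1 − 2Q = 0.94237, giving −¼ ln(0.94237) = 0.014839.
d = 0.196897 + 0.014839 = 0.211736.

0.212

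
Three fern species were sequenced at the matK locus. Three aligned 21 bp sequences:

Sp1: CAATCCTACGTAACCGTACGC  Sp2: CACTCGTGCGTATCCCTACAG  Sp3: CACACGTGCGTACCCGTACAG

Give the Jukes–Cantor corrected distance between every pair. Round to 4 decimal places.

d(Sp1,Sp2) = 0.4408, d(Sp1,Sp3) = 0.4408, d(Sp2,Sp3) = 0.1585

Sp1–Sp2: 7/21 sites differ → p ≈ 0.333333, d = −0.75 ln(1 − 0.444444) = 0.440839 ≈ 0.4408.
Sp1–Sp3: 7/21 sites differ → p ≈ 0.333333, d = −0.75 ln(1 − 0.444444) = 0.440839 ≈ 0.4408.
Sp2–Sp3: 3/21 sites differ → p ≈ 0.142857, d = −0.75 ln(1 − 0.190476) = 0.158482 ≈ 0.1585.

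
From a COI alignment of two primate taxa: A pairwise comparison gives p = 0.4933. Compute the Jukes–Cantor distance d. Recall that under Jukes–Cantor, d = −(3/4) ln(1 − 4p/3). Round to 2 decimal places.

0.80

d = −(3/4) ln(1 − 4p/3) = −0.75 ln(1 − 0.657733) = −0.75 ln(0.342267)
  = −0.75 × (-1.072164) = 0.804123 substitutions/site.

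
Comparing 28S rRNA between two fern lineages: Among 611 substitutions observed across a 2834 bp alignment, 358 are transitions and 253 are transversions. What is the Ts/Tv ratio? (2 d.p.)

R = 358/253 = 1.415019… ≈ 1.42 (to 2 d.p.).

1.42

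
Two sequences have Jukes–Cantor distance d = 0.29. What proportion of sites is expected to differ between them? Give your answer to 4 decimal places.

p = (3/4)(1 − e^(−4d/3)) = 0.75 × (1 − e^(-0.386667)) = 0.75 × (1 − 0.679317) = 0.240512.

0.2405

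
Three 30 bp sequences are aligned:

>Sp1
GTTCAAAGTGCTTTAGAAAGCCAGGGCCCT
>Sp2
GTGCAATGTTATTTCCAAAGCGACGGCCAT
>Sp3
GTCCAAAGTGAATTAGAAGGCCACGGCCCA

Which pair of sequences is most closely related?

Sp1–Sp2: 9/30 differ, p = 0.300, d = 0.383.
Sp1–Sp3: 6/30 differ, p = 0.200, d = 0.233.
Sp2–Sp3: 10/30 differ, p = 0.333, d = 0.441.
The smallest distance is between Sp1 and Sp3.

Sp1 and Sp3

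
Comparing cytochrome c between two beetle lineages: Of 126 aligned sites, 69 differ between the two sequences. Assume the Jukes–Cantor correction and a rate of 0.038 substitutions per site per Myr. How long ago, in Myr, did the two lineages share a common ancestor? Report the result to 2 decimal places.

12.93

p = 69/126 ≈ 0.547619.
d = −(3/4) ln(1 − 4p/3) = −0.75 ln(1 − 0.730159) = −0.75 ln(0.269841)
  = −0.75 × (-1.309922) = 0.982442 substitutions/site.
Under a molecular clock d = 2μt, so t = d/(2μ) = 0.982442 / (2 × 0.038) = 12.93 Myr.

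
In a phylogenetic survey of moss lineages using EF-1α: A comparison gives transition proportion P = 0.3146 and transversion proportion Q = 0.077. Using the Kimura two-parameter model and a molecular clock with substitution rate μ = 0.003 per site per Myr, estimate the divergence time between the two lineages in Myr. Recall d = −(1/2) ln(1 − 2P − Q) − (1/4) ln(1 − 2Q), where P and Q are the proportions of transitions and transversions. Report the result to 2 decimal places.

109.04

Under the Kimura two-parameter model, d = −½ ln(1 − 2P − Q) − ¼ ln(1 − 2Q).
1 − 2P − Q = 0.2938, giving −½ ln(0.2938) = 0.612428.
1 − 2Q = 0.846, giving −¼ ln(0.846) = 0.041809.
d = 0.612428 + 0.041809 = 0.654237.
Under a molecular clock d = 2μt, so t = d/(2μ) = 0.654237 / (2 × 0.003) = 109.04 Myr.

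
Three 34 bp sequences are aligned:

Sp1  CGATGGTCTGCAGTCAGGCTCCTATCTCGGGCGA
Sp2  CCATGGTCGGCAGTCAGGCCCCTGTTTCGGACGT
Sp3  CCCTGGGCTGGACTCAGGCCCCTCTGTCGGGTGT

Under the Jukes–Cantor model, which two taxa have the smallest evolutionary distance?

Sp1–Sp2: 7/34 differ, p = 0.206, d = 0.241.
Sp1–Sp3: 10/34 differ, p = 0.294, d = 0.373.
Sp2–Sp3: 9/34 differ, p = 0.265, d = 0.326.
The smallest distance is between Sp1 and Sp2.

Sp1 and Sp2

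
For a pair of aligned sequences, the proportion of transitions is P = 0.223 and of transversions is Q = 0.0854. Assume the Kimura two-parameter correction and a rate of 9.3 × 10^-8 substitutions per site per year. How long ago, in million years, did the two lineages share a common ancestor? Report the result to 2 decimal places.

2.29

Under the Kimura two-parameter model, d = −½ ln(1 − 2P − Q) − ¼ ln(1 − 2Q).
1 − 2P − Q = 0.4686, giving −½ ln(0.4686) = 0.379003.
1 − 2Q = 0.8292, giving −¼ ln(0.8292) = 0.046823.
d = 0.379003 + 0.046823 = 0.425826.
Under a molecular clock d = 2μt, so t = d/(2μ) = 0.425826 / (2 × 9.3 × 10^-8) = 2.29 million years.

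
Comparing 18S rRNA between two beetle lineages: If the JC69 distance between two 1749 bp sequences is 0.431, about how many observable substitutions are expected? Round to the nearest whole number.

573

Invert JC69: p = (3/4)(1 − e^(−4d/3)) = 0.75 × (1 − e^(-0.574667)) = 0.75 × (1 − 0.562892) = 0.327831.
Expected differing sites = pL ≈ 0.327831 × 1749 = 573.376419 ≈ 573.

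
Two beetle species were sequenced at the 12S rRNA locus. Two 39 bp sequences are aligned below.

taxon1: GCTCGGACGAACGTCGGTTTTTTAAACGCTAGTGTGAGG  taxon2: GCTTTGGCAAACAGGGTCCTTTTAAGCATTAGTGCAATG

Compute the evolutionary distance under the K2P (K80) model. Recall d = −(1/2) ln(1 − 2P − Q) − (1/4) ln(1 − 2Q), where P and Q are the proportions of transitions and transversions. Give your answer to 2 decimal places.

0.66

Of 39 sites, 11 differences are transitions and 5 are transversions, so P = 11/39 ≈ 0.282051 and Q = 5/39 ≈ 0.128205.
Under the Kimura two-parameter model, d = −½ ln(1 − 2P − Q) − ¼ ln(1 − 2Q).
1 − 2P − Q = 0.307693, giving −½ ln(0.307693) = 0.589326.
1 − 2Q = 0.74359, giving −¼ ln(0.74359) = 0.074066.
d = 0.589326 + 0.074066 = 0.663392.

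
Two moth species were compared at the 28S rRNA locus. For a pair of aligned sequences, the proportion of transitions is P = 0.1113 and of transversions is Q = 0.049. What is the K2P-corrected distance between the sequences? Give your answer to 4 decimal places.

0.1842

Under the Kimura two-parameter model, d = −½ ln(1 − 2P − Q) − ¼ ln(1 − 2Q).
1 − 2P − Q = 0.7284, giving −½ ln(0.7284) = 0.158452.
1 − 2Q = 0.902, giving −¼ ln(0.902) = 0.025785.
d = 0.158452 + 0.025785 = 0.184237.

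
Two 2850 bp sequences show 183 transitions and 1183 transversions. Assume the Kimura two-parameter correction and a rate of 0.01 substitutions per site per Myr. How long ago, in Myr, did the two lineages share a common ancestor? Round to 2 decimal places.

P = 183/2850 ≈ 0.064211 and Q = 1183/2850 ≈ 0.415088.
Under the Kimura two-parameter model, d = −½ ln(1 − 2P − Q) − ¼ ln(1 − 2Q).
1 − 2P − Q = 0.45649, giving −½ ln(0.45649) = 0.392094.
1 − 2Q = 0.169824, giving −¼ ln(0.169824) = 0.443248.
d = 0.392094 + 0.443248 = 0.835342.
Under a molecular clock d = 2μt, so t = d/(2μ) = 0.835342 / (2 × 0.01) = 41.77 Myr.

41.77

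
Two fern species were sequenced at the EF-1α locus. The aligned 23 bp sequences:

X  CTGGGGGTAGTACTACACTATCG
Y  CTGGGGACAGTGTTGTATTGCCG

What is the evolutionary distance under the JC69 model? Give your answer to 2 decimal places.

The sequences differ at 9 of 23 sites (7, 8, 12, 13, 15, 16, 18, 20, 21), so p = 9/23 ≈ 0.391304.
d = −(3/4) ln(1 − 4p/3) = −0.75 ln(1 − 0.521739) = −0.75 ln(0.478261)
  = −0.75 × (-0.737599) = 0.553199 substitutions/site.

0.55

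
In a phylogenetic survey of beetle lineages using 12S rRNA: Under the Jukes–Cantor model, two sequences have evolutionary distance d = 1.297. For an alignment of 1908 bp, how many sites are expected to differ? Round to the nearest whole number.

1177

Invert JC69: p = (3/4)(1 − e^(−4d/3)) = 0.75 × (1 − e^(-1.729333)) = 0.75 × (1 − 0.177403) = 0.616948.
Expected differing sites = pL ≈ 0.616948 × 1908 = 1177.136784 ≈ 1177.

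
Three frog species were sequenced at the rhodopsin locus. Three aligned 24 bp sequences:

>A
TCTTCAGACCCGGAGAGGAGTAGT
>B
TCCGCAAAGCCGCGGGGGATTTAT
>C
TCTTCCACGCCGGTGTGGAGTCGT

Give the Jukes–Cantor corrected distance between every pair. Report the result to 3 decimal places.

A–B: 10/24 sites differ → p ≈ 0.416667, d = −0.75 ln(1 − 0.555556) = 0.608198 ≈ 0.608.
A–C: 7/24 sites differ → p ≈ 0.291667, d = −0.75 ln(1 − 0.388889) = 0.369358 ≈ 0.369.
B–C: 10/24 sites differ → p ≈ 0.416667, d = −0.75 ln(1 − 0.555556) = 0.608198 ≈ 0.608.

d(A,B) = 0.608, d(A,C) = 0.369, d(B,C) = 0.608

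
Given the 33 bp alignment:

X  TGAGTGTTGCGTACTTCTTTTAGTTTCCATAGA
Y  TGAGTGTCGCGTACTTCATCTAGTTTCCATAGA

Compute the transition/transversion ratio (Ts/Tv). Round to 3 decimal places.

2.000

Transitions are A↔G and C↔T; transversions are all other mismatches.
Transitions: 2. Transversions: 1.
R = 2/1 = 2.000.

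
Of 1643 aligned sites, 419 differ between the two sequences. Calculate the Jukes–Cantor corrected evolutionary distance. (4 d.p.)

p = 419/1643 ≈ 0.255021.
d = −(3/4) ln(1 − 4p/3) = −0.75 ln(1 − 0.340028) = −0.75 ln(0.659972)
  = −0.75 × (-0.415558) = 0.311669 substitutions/site.

0.3117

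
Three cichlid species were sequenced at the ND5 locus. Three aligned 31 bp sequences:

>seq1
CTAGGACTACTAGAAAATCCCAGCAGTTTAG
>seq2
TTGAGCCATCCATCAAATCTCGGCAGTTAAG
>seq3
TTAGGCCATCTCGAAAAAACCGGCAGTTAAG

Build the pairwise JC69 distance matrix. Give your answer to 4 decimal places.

d(seq1,seq2) = 0.5445, d(seq1,seq3) = 0.3672, d(seq2,seq3) = 0.3672

seq1–seq2: 12/31 sites differ → p ≈ 0.387097, d = −0.75 ln(1 − 0.516129) = 0.544453 ≈ 0.5445.
seq1–seq3: 9/31 sites differ → p ≈ 0.290323, d = −0.75 ln(1 − 0.387097) = 0.367161 ≈ 0.3672.
seq2–seq3: 9/31 sites differ → p ≈ 0.290323, d = −0.75 ln(1 − 0.387097) = 0.367161 ≈ 0.3672.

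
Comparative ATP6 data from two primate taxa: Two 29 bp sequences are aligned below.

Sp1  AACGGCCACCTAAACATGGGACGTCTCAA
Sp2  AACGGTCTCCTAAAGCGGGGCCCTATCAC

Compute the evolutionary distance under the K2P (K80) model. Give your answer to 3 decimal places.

Of 29 sites, 1 differences are transitions and 8 are transversions, so P = 1/29 ≈ 0.034483 and Q = 8/29 ≈ 0.275862.
Under the Kimura two-parameter model, d = −½ ln(1 − 2P − Q) − ¼ ln(1 − 2Q).
1 − 2P − Q = 0.655172, giving −½ ln(0.655172) = 0.211429.
1 − 2Q = 0.448276, giving −¼ ln(0.448276) = 0.200587.
d = 0.211429 + 0.200587 = 0.412016.

0.412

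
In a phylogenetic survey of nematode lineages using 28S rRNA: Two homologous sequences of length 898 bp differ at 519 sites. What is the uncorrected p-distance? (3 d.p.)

p = 519/898 = 0.577951… ≈ 0.578 (to 3 d.p.).

0.578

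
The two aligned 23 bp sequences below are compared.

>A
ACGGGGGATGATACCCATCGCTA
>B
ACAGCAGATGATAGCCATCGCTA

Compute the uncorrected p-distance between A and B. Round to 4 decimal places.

0.1739

The sequences differ at 4 of 23 positions (sites 3, 5, 6, 14).
p = 4/23 = 0.173913… ≈ 0.1739 (to 4 d.p.).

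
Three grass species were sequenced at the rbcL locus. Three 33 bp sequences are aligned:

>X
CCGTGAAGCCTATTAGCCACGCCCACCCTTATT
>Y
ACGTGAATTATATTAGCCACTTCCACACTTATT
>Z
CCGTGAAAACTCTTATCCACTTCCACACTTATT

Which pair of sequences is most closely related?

X–Y: 7/33 differ, p = 0.212, d = 0.249.
X–Z: 7/33 differ, p = 0.212, d = 0.249.
Y–Z: 6/33 differ, p = 0.182, d = 0.208.
The smallest distance is between Y and Z.

Y and Z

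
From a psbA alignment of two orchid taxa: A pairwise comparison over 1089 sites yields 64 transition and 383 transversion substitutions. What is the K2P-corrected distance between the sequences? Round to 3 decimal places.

P = 64/1089 ≈ 0.05877 and Q = 383/1089 ≈ 0.351699.
Under the Kimura two-parameter model, d = −½ ln(1 − 2P − Q) − ¼ ln(1 − 2Q).
1 − 2P − Q = 0.530761, giving −½ ln(0.530761) = 0.316722.
1 − 2Q = 0.296602, giving −¼ ln(0.296602) = 0.303841.
d = 0.316722 + 0.303841 = 0.620563.

0.621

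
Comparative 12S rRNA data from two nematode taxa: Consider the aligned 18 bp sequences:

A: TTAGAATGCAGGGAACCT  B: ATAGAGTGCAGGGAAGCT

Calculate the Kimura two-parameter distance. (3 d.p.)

0.188

Of 18 sites, 1 differences are transitions and 2 are transversions, so P = 1/18 ≈ 0.055556 and Q = 2/18 ≈ 0.111111.
Under the Kimura two-parameter model, d = −½ ln(1 − 2P − Q) − ¼ ln(1 − 2Q).
1 − 2P − Q = 0.777777, giving −½ ln(0.777777) = 0.125658.
1 − 2Q = 0.777778, giving −¼ ln(0.777778) = 0.062829.
d = 0.125658 + 0.062829 = 0.188487.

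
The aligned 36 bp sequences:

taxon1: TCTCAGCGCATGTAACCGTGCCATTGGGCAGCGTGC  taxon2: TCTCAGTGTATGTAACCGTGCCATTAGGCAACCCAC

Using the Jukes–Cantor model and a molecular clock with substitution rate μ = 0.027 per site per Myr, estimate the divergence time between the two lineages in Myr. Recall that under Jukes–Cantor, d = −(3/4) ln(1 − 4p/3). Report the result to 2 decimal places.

The sequences differ at 7 of 36 sites (7, 9, 26, 31, 33, 34, 35), so p = 7/36 ≈ 0.194444.
d = −(3/4) ln(1 − 4p/3) = −0.75 ln(1 − 0.259259) = −0.75 ln(0.740741)
  = −0.75 × (-0.300104) = 0.225078 substitutions/site.
Under a molecular clock d = 2μt, so t = d/(2μ) = 0.225078 / (2 × 0.027) = 4.17 Myr.

4.17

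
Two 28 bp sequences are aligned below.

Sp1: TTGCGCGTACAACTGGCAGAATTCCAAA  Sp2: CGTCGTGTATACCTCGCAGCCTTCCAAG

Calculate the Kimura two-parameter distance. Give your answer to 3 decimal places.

Of 28 sites, 4 differences are transitions and 6 are transversions, so P = 4/28 ≈ 0.142857 and Q = 6/28 ≈ 0.214286.
Under the Kimura two-parameter model, d = −½ ln(1 − 2P − Q) − ¼ ln(1 − 2Q).
1 − 2P − Q = 0.5, giving −½ ln(0.5) = 0.346574.
1 − 2Q = 0.571428, giving −¼ ln(0.571428) = 0.139904.
d = 0.346574 + 0.139904 = 0.486478.

0.486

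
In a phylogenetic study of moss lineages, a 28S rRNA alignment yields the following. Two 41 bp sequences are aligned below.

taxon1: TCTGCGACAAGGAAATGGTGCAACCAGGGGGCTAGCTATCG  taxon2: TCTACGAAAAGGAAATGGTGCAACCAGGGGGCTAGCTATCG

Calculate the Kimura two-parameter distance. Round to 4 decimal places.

0.0505

Of 41 sites, 1 differences are transitions and 1 are transversions, so P = 1/41 ≈ 0.02439 and Q = 1/41 ≈ 0.02439.
Under the Kimura two-parameter model, d = −½ ln(1 − 2P − Q) − ¼ ln(1 − 2Q).
1 − 2P − Q = 0.92683, giving −½ ln(0.92683) = 0.037993.
1 − 2Q = 0.95122, giving −¼ ln(0.95122) = 0.012502.
d = 0.037993 + 0.012502 = 0.050495.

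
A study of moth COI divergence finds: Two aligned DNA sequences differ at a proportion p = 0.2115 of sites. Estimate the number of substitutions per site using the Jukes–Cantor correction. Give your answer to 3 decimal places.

d = −(3/4) ln(1 − 4p/3) = −0.75 ln(1 − 0.282) = −0.75 ln(0.718)
  = −0.75 × (-0.331286) = 0.248465 substitutions/site.

0.248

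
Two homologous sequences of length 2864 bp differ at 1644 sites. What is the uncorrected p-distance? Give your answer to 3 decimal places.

p = 1644/2864 = 0.574022… ≈ 0.574 (to 3 d.p.).

0.574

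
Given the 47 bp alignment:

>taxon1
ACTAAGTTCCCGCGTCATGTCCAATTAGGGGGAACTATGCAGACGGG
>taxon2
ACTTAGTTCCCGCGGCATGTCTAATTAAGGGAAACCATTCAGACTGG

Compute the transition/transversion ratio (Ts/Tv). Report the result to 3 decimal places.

Transitions are A↔G and C↔T; transversions are all other mismatches.
Transitions: 4. Transversions: 4.
R = 4/4 = 1.000.

1.000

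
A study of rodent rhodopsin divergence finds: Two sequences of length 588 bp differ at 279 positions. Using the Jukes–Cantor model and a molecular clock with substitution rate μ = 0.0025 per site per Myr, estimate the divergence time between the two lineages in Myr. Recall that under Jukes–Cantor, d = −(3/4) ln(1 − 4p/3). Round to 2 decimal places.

150.22

p = 279/588 ≈ 0.47449.
d = −(3/4) ln(1 − 4p/3) = −0.75 ln(1 − 0.632653) = −0.75 ln(0.367347)
  = −0.75 × (-1.001448) = 0.751086 substitutions/site.
Under a molecular clock d = 2μt, so t = d/(2μ) = 0.751086 / (2 × 0.0025) = 150.22 Myr.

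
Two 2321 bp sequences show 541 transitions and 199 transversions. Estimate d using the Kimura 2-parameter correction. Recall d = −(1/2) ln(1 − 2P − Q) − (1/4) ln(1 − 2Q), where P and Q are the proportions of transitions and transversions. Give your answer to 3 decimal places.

P = 541/2321 ≈ 0.233089 and Q = 199/2321 ≈ 0.085739.
Under the Kimura two-parameter model, d = −½ ln(1 − 2P − Q) − ¼ ln(1 − 2Q).
1 − 2P − Q = 0.448083, giving −½ ln(0.448083) = 0.401388.
1 − 2Q = 0.828522, giving −¼ ln(0.828522) = 0.047028.
d = 0.401388 + 0.047028 = 0.448416.

0.448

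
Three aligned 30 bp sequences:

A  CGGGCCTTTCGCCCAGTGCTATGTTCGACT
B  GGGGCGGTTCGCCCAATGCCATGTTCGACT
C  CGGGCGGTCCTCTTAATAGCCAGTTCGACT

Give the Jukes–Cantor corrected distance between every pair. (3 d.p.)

d(A,B) = 0.188, d(A,C) = 0.572, d(B,C) = 0.383

A–B: 5/30 sites differ → p ≈ 0.166667, d = −0.75 ln(1 − 0.222223) = 0.188487 ≈ 0.188.
A–C: 12/30 sites differ → p = 0.4, d = −0.75 ln(1 − 0.533333) = 0.571605 ≈ 0.572.
B–C: 9/30 sites differ → p = 0.3, d = −0.75 ln(1 − 0.4) = 0.383119 ≈ 0.383.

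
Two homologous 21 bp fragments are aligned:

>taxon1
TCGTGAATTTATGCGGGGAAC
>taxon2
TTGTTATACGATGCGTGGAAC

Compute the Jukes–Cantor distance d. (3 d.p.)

0.441

The sequences differ at 7 of 21 sites (2, 5, 7, 8, 9, 10, 16), so p = 7/21 ≈ 0.333333.
d = −(3/4) ln(1 − 4p/3) = −0.75 ln(1 − 0.444444) = −0.75 ln(0.555556)
  = −0.75 × (-0.587786) = 0.440840 substitutions/site.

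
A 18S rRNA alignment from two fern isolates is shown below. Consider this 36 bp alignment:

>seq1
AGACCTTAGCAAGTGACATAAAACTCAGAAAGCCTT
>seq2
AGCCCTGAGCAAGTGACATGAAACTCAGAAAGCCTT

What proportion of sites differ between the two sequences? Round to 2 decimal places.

The sequences differ at 3 of 36 positions (sites 3, 7, 20).
p = 3/36 = 0.083333… ≈ 0.08 (to 2 d.p.).

0.08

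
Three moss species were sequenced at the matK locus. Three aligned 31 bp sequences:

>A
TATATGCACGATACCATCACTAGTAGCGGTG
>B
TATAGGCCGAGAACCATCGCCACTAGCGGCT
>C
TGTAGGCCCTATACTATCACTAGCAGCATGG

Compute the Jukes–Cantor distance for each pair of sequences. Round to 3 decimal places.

d(A,B) = 0.481, d(A,C) = 0.367, d(B,C) = 0.691

A–B: 11/31 sites differ → p ≈ 0.354839, d = −0.75 ln(1 − 0.473119) = 0.480585 ≈ 0.481.
A–C: 9/31 sites differ → p ≈ 0.290323, d = −0.75 ln(1 − 0.387097) = 0.367161 ≈ 0.367.
B–C: 14/31 sites differ → p ≈ 0.451613, d = −0.75 ln(1 − 0.602151) = 0.691262 ≈ 0.691.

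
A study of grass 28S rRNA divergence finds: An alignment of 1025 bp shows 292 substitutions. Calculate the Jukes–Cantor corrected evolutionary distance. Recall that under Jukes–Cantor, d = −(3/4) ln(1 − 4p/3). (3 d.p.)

p = 292/1025 ≈ 0.284878.
d = −(3/4) ln(1 − 4p/3) = −0.75 ln(1 − 0.379837) = −0.75 ln(0.620163)
  = −0.75 × (-0.477773) = 0.358330 substitutions/site.

0.358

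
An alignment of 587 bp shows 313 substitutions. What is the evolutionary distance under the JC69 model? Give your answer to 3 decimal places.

0.931

p = 313/587 ≈ 0.53322.
d = −(3/4) ln(1 − 4p/3) = −0.75 ln(1 − 0.71096) = −0.75 ln(0.28904)
  = −0.75 × (-1.241190) = 0.930893 substitutions/site.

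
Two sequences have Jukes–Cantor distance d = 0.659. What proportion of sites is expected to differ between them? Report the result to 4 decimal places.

0.4385

p = (3/4)(1 − e^(−4d/3)) = 0.75 × (1 − e^(-0.878667)) = 0.75 × (1 − 0.415336) = 0.438498.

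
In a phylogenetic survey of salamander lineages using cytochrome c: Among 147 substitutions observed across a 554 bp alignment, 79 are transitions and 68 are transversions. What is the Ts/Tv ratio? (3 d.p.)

R = 79/68 = 1.161764… ≈ 1.162 (to 3 d.p.).

1.162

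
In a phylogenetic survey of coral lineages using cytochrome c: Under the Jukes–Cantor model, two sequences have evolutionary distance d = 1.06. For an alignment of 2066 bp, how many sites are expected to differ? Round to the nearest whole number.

Invert JC69: p = (3/4)(1 − e^(−4d/3)) = 0.75 × (1 − e^(-1.413333)) = 0.75 × (1 − 0.243331) = 0.567502.
Expected differing sites = pL ≈ 0.567502 × 2066 = 1172.459132 ≈ 1172.

1172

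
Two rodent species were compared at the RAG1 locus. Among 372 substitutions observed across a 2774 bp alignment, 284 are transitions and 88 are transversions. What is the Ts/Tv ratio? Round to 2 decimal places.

R = 284/88 = 3.227272… ≈ 3.23 (to 2 d.p.).

3.23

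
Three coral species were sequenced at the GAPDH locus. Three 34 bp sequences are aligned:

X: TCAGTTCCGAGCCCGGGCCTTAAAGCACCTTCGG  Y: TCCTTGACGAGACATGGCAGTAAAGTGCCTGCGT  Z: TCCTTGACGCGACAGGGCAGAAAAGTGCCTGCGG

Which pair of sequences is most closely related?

Y and Z

X–Y: 13/34 differ, p = 0.382, d = 0.535.
X–Z: 13/34 differ, p = 0.382, d = 0.535.
Y–Z: 4/34 differ, p = 0.118, d = 0.128.
The smallest distance is between Y and Z.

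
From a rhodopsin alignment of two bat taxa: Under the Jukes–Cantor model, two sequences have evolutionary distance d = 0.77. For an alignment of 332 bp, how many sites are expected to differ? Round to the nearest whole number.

160

Invert JC69: p = (3/4)(1 − e^(−4d/3)) = 0.75 × (1 − e^(-1.026667)) = 0.75 × (1 − 0.358199) = 0.481351.
Expected differing sites = pL ≈ 0.481351 × 332 = 159.808532 ≈ 160.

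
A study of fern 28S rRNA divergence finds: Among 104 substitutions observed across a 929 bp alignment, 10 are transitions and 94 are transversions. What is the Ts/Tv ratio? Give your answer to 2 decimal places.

0.11

R = 10/94 = 0.106382… ≈ 0.11 (to 2 d.p.).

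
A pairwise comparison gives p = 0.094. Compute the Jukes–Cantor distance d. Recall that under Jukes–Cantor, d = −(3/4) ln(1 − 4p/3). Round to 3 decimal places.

d = −(3/4) ln(1 − 4p/3) = −0.75 ln(1 − 0.125333) = −0.75 ln(0.874667)
  = −0.75 × (-0.133912) = 0.100434 substitutions/site.

0.100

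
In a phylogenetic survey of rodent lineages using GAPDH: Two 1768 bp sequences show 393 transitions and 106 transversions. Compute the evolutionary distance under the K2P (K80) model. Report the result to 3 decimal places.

P = 393/1768 ≈ 0.222285 and Q = 106/1768 ≈ 0.059955.
Under the Kimura two-parameter model, d = −½ ln(1 − 2P − Q) − ¼ ln(1 − 2Q).
1 − 2P − Q = 0.495475, giving −½ ln(0.495475) = 0.351119.
1 − 2Q = 0.88009, giving −¼ ln(0.88009) = 0.031933.
d = 0.351119 + 0.031933 = 0.383052.

0.383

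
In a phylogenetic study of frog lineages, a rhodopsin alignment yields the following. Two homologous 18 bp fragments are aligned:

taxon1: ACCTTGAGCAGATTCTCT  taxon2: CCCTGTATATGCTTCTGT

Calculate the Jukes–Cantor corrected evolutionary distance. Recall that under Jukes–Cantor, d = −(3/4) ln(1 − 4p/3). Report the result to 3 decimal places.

0.673

The sequences differ at 8 of 18 sites (1, 5, 6, 8, 9, 10, 12, 17), so p = 8/18 ≈ 0.444444.
d = −(3/4) ln(1 − 4p/3) = −0.75 ln(1 − 0.592592) = −0.75 ln(0.407408)
  = −0.75 × (-0.897940) = 0.673455 substitutions/site.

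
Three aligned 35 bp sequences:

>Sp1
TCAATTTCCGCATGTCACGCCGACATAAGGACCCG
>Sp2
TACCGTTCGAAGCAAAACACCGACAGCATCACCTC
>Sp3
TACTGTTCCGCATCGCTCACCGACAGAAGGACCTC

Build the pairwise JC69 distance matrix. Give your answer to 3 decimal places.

d(Sp1,Sp2) = 0.965, d(Sp1,Sp3) = 0.407, d(Sp2,Sp3) = 0.513

Sp1–Sp2: 19/35 sites differ → p ≈ 0.542857, d = −0.75 ln(1 − 0.723809) = 0.964997 ≈ 0.965.
Sp1–Sp3: 11/35 sites differ → p ≈ 0.314286, d = −0.75 ln(1 − 0.419048) = 0.407315 ≈ 0.407.
Sp2–Sp3: 13/35 sites differ → p ≈ 0.371429, d = −0.75 ln(1 − 0.495239) = 0.512753 ≈ 0.513.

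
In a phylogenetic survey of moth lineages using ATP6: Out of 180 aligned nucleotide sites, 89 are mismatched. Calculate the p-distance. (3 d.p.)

p = 89/180 = 0.494444… ≈ 0.494 (to 3 d.p.).

0.494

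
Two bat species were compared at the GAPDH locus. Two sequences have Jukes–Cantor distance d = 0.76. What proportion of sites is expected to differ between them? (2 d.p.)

p = (3/4)(1 − e^(−4d/3)) = 0.75 × (1 − e^(-1.013333)) = 0.75 × (1 − 0.363007) = 0.477745.

0.48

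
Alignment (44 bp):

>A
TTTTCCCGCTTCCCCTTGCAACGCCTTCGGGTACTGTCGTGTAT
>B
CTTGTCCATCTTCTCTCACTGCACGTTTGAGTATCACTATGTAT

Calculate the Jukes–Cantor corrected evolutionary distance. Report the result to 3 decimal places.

The sequences differ at 22 of 44 sites, so p = 22/44 = 0.5.
d = −(3/4) ln(1 − 4p/3) = −0.75 ln(1 − 0.666667) = −0.75 ln(0.333333)
  = −0.75 × (-1.098613) = 0.823960 substitutions/site.

0.824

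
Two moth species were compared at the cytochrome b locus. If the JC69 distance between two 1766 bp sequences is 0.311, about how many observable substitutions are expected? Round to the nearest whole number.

Invert JC69: p = (3/4)(1 − e^(−4d/3)) = 0.75 × (1 − e^(-0.414667)) = 0.75 × (1 − 0.660560) = 0.254580.
Expected differing sites = pL ≈ 0.254580 × 1766 = 449.58828 ≈ 450.

450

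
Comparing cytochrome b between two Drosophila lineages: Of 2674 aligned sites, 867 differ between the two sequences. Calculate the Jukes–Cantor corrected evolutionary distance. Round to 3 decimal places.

p = 867/2674 ≈ 0.324233.
d = −(3/4) ln(1 − 4p/3) = −0.75 ln(1 − 0.432311) = −0.75 ln(0.567689)
  = −0.75 × (-0.566182) = 0.424637 substitutions/site.

0.425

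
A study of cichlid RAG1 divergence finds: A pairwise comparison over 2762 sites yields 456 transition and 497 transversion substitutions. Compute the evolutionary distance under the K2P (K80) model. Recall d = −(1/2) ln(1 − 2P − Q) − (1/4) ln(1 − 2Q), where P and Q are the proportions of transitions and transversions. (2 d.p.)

P = 456/2762 ≈ 0.165098 and Q = 497/2762 ≈ 0.179942.
Under the Kimura two-parameter model, d = −½ ln(1 − 2P − Q) − ¼ ln(1 − 2Q).
1 − 2P − Q = 0.489862, giving −½ ln(0.489862) = 0.356816.
1 − 2Q = 0.640116, giving −¼ ln(0.640116) = 0.111526.
d = 0.356816 + 0.111526 = 0.468342.

0.47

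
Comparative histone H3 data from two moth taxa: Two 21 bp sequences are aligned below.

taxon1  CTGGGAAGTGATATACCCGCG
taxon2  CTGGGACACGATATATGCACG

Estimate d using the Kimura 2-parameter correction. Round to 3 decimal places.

0.376

Of 21 sites, 4 differences are transitions and 2 are transversions, so P = 4/21 ≈ 0.190476 and Q = 2/21 ≈ 0.095238.
Under the Kimura two-parameter model, d = −½ ln(1 − 2P − Q) − ¼ ln(1 − 2Q).
1 − 2P − Q = 0.52381, giving −½ ln(0.52381) = 0.323313.
1 − 2Q = 0.809524, giving −¼ ln(0.809524) = 0.052827.
d = 0.323313 + 0.052827 = 0.376140.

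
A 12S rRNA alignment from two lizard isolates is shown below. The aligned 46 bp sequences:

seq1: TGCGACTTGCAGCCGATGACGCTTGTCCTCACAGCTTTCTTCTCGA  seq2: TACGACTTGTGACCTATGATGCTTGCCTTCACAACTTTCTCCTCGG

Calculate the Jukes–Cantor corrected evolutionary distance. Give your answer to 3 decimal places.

The sequences differ at 11 of 46 sites, so p = 11/46 ≈ 0.23913.
d = −(3/4) ln(1 − 4p/3) = −0.75 ln(1 − 0.31884) = −0.75 ln(0.68116)
  = −0.75 × (-0.383958) = 0.287969 substitutions/site.

0.288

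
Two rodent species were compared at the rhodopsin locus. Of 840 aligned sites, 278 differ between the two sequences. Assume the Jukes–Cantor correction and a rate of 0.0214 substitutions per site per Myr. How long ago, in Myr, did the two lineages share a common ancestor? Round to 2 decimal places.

10.20

p = 278/840 ≈ 0.330952.
d = −(3/4) ln(1 − 4p/3) = −0.75 ln(1 − 0.441269) = −0.75 ln(0.558731)
  = −0.75 × (-0.582087) = 0.436565 substitutions/site.
Under a molecular clock d = 2μt, so t = d/(2μ) = 0.436565 / (2 × 0.0214) = 10.20 Myr.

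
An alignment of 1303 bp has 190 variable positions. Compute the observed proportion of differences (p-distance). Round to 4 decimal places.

p = 190/1303 = 0.145817… ≈ 0.1458 (to 4 d.p.).

0.1458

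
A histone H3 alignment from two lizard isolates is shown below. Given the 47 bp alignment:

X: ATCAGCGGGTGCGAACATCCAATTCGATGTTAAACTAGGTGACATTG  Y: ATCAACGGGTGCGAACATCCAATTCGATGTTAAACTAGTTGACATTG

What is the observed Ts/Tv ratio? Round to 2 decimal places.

Transitions are A↔G and C↔T; transversions are all other mismatches.
Transitions: 1. Transversions: 1.
R = 1/1 = 1.00.

1.00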